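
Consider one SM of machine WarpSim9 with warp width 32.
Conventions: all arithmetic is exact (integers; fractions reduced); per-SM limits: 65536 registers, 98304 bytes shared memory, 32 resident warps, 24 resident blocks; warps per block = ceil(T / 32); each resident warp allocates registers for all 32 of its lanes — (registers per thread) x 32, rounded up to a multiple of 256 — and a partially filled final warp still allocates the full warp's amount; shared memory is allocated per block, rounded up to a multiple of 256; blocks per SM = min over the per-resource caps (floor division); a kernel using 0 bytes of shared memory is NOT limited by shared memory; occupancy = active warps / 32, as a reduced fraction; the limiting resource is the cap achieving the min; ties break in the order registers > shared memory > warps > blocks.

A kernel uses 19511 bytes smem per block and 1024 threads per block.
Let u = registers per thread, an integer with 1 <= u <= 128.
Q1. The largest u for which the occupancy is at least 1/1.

Answer: u = 64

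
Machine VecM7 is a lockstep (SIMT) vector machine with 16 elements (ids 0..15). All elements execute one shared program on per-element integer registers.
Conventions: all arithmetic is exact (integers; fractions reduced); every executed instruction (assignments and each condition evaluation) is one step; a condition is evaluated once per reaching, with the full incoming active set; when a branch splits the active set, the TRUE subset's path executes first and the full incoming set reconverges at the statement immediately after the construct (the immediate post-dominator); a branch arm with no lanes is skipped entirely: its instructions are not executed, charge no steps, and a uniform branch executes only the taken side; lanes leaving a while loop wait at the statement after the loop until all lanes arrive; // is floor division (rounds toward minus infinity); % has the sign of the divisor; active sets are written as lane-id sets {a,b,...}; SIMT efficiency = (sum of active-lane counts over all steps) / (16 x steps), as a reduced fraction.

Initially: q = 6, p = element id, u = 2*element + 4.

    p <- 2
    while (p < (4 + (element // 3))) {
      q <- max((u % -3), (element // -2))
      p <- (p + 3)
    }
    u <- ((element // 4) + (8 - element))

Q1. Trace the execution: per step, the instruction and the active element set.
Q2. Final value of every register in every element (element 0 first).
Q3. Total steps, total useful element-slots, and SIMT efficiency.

step 0: p <- 2                       {0,1,2,3,4,5,6,7,8,9,10,11,12,13,14,15}
step 1: eval (p < (4 + (element // 3))) {0,1,2,3,4,5,6,7,8,9,10,11,12,13,14,15}
step 2: q <- max((u % -3), (element // -2)) {0,1,2,3,4,5,6,7,8,9,10,11,12,13,14,15}
step 3: p <- (p + 3)                 {0,1,2,3,4,5,6,7,8,9,10,11,12,13,14,15}
step 4: eval (p < (4 + (element // 3))) {0,1,2,3,4,5,6,7,8,9,10,11,12,13,14,15}
step 5: q <- max((u % -3), (element // -2)) {6,7,8,9,10,11,12,13,14,15}
step 6: p <- (p + 3)                 {6,7,8,9,10,11,12,13,14,15}
step 7: eval (p < (4 + (element // 3))) {6,7,8,9,10,11,12,13,14,15}
step 8: q <- max((u % -3), (element // -2)) {15}
step 9: p <- (p + 3)                 {15}
step 10: eval (p < (4 + (element // 3))) {15}
step 11: u <- ((element // 4) + (8 - element)) {0,1,2,3,4,5,6,7,8,9,10,11,12,13,14,15}

Answer: 12 steps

q: 0,0,-1,-2,0,-1,-2,0,-1,-2,0,-1,-2,0,-1,-2
p: 5,5,5,5,5,5,8,8,8,8,8,8,8,8,8,11
u: 8,7,6,5,5,4,3,2,2,1,0,-1,-1,-2,-3,-4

steps = 12; useful = 129; efficiency = 129/192 = 43/64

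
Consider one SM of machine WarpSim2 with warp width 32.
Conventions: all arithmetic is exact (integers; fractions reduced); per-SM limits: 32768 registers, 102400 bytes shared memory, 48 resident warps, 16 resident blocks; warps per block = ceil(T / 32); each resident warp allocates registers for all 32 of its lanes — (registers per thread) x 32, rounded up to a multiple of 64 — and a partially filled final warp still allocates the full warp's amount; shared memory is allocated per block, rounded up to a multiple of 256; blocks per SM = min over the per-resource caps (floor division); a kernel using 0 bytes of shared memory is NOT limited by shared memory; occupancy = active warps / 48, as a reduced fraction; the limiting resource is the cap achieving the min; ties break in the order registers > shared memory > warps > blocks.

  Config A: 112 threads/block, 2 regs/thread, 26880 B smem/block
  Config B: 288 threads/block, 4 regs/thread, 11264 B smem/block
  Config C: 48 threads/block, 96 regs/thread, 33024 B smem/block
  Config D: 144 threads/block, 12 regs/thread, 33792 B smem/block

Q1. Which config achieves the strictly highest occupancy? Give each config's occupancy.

occupancies: A 1/4, B 15/16, C 1/8, D 5/16

Answer: B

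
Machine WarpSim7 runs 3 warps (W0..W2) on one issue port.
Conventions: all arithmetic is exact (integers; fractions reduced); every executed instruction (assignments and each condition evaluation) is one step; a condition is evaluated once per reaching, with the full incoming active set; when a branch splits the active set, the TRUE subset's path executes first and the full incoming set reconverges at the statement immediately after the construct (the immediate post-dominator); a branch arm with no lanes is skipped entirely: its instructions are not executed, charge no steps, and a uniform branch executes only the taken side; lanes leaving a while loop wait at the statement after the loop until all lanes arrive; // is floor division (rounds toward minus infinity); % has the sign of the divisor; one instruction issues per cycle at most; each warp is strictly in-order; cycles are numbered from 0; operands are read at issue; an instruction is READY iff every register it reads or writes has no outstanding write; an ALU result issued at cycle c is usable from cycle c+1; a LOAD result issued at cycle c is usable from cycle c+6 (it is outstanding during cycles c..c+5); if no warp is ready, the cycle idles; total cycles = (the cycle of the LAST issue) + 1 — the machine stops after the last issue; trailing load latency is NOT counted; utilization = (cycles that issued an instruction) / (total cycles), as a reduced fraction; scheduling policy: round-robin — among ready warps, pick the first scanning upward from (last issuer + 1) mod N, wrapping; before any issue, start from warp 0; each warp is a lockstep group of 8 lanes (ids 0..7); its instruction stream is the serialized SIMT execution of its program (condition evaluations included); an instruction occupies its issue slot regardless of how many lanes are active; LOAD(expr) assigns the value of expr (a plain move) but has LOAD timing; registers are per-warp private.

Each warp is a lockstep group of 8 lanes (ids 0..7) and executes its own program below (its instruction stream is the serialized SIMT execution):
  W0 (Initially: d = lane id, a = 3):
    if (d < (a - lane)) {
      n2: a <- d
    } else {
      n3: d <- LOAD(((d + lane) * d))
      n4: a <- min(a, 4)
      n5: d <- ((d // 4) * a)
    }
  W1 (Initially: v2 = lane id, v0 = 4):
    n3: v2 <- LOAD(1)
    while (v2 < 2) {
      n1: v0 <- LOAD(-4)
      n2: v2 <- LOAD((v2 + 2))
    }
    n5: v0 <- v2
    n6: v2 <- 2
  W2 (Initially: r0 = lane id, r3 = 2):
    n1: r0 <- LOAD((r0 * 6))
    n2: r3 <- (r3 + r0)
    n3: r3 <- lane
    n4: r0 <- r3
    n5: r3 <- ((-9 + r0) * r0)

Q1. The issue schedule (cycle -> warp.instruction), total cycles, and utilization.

cycle 0: W0.I0
cycle 1: W1.I0
cycle 2: W2.I0
cycle 3: W0.I1
cycle 4: W0.I2
cycle 5: W0.I3
cycle 6: idle
cycle 7: W1.I1
cycle 8: W2.I1
cycle 9: W1.I2
cycle 10: W2.I2
cycle 11: W0.I4
cycle 12: W1.I3
cycle 13: W2.I3
cycle 14: W2.I4
cycle 15: idle
cycle 16: idle
cycle 17: idle
cycle 18: W1.I4
cycle 19: W1.I5
cycle 20: W1.I6

Answer: 21 cycles, utilization 17/21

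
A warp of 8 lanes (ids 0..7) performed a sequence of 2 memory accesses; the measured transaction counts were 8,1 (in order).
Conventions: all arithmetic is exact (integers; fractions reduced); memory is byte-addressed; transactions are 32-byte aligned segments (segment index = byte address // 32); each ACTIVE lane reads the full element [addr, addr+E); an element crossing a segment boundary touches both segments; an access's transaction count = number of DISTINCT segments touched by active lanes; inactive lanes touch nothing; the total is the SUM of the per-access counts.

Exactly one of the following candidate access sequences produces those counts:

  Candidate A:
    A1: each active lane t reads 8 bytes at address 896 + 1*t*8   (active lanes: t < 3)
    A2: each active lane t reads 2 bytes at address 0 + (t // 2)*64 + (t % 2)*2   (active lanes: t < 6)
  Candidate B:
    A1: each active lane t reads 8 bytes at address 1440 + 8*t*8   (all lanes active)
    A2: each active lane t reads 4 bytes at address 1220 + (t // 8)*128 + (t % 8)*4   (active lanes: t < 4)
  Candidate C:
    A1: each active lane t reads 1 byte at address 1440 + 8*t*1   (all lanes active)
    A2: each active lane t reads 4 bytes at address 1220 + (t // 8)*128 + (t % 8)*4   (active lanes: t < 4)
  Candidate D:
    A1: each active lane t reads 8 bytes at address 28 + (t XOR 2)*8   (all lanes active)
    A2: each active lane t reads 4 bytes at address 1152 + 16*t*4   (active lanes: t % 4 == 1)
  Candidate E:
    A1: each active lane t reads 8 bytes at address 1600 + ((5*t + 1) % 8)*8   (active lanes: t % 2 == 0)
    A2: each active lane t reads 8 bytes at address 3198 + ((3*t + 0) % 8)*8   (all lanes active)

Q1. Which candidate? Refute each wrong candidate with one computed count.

A: A1 gives 1 transaction, not 8
C: A1 gives 2 transactions, not 8
D: A1 gives 3 transactions, not 8
E: A1 gives 2 transactions, not 8
B: all counts match (8,1)

Answer: B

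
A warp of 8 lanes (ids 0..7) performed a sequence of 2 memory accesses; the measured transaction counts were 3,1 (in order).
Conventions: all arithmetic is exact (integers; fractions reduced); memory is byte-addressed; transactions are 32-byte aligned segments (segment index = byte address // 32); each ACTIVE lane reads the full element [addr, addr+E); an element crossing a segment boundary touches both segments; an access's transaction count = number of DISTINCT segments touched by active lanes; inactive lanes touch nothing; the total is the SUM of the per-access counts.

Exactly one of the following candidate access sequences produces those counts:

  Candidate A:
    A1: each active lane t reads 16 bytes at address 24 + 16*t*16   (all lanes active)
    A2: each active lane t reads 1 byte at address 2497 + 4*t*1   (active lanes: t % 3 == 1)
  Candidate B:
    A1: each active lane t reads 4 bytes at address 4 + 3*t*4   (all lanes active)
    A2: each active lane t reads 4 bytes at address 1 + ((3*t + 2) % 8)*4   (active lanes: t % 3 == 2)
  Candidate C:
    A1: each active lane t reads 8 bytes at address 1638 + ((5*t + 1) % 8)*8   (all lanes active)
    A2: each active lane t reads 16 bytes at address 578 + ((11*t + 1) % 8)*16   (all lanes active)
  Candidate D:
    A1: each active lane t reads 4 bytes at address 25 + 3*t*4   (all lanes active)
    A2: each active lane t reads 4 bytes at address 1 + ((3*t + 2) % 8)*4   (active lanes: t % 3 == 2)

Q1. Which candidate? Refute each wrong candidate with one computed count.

A: A1 gives 16 transactions, not 3
C: A2 gives 5 transactions, not 1
D: A1 gives 4 transactions, not 3
B: all counts match (3,1)

Answer: B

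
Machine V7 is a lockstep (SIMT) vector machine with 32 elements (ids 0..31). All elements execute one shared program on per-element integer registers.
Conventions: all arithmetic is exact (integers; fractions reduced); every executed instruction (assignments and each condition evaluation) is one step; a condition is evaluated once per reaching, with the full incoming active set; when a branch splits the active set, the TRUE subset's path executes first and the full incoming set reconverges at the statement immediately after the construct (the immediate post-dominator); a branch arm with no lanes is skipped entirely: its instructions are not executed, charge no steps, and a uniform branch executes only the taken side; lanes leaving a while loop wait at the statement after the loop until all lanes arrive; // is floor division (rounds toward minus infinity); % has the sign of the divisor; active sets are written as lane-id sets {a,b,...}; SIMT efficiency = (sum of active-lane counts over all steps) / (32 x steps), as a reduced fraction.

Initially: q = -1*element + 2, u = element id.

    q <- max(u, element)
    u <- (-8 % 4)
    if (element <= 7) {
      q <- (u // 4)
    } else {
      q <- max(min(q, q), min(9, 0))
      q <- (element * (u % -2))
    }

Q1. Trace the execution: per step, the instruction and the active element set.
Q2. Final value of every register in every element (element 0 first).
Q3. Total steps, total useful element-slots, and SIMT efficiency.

step 0: q <- max(u, element)         {0,1,2,3,4,5,6,7,8,9,10,11,12,13,14,15,16,17,18,19,20,21,22,23,24,25,26,27,28,29,30,31}
step 1: u <- (-8 % 4)                {0,1,2,3,4,5,6,7,8,9,10,11,12,13,14,15,16,17,18,19,20,21,22,23,24,25,26,27,28,29,30,31}
step 2: eval (element <= 7)          {0,1,2,3,4,5,6,7,8,9,10,11,12,13,14,15,16,17,18,19,20,21,22,23,24,25,26,27,28,29,30,31}
step 3: q <- (u // 4)                {0,1,2,3,4,5,6,7}
step 4: q <- max(min(q, q), min(9, 0)) {8,9,10,11,12,13,14,15,16,17,18,19,20,21,22,23,24,25,26,27,28,29,30,31}
step 5: q <- (element * (u % -2))    {8,9,10,11,12,13,14,15,16,17,18,19,20,21,22,23,24,25,26,27,28,29,30,31}

Answer: 6 steps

q: 0,0,0,0,0,0,0,0,0,0,0,0,0,0,0,0,0,0,0,0,0,0,0,0,0,0,0,0,0,0,0,0
u: 0,0,0,0,0,0,0,0,0,0,0,0,0,0,0,0,0,0,0,0,0,0,0,0,0,0,0,0,0,0,0,0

steps = 6; useful = 152; efficiency = 152/192 = 19/24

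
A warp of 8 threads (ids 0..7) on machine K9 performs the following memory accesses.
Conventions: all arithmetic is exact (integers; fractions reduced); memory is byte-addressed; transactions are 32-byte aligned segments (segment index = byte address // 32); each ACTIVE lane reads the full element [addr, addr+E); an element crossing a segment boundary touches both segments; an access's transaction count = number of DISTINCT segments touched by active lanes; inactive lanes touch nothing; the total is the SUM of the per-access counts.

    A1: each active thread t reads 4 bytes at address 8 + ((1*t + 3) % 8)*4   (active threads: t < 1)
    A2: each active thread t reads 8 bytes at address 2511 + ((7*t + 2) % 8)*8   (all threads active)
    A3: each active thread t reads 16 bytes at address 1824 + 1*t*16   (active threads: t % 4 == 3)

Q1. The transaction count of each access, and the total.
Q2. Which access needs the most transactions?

A1: 1 transaction
A2: 3 transactions
A3: 2 transactions

Answer: 1,3,2; total 6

Answer: A2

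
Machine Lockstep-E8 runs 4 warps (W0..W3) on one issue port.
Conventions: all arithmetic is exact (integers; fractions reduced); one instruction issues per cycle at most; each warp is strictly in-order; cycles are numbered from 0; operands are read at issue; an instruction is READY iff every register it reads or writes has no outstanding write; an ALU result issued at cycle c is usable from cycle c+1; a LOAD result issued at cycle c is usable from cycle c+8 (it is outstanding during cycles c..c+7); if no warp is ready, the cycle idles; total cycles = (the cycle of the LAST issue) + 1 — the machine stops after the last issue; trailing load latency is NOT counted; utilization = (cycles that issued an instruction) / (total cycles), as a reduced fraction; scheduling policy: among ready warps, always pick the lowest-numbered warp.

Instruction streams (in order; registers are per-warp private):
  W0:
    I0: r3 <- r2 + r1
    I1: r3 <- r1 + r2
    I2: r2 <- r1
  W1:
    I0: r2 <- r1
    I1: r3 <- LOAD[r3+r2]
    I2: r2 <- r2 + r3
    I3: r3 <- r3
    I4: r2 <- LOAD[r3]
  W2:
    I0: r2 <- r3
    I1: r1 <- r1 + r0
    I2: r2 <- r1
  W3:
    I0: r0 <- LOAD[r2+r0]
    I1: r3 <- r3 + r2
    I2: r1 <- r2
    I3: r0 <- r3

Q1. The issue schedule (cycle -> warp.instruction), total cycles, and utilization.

cycle 0: W0.I0
cycle 1: W0.I1
cycle 2: W0.I2
cycle 3: W1.I0
cycle 4: W1.I1
cycle 5: W2.I0
cycle 6: W2.I1
cycle 7: W2.I2
cycle 8: W3.I0
cycle 9: W3.I1
cycle 10: W3.I2
cycle 11: idle
cycle 12: W1.I2
cycle 13: W1.I3
cycle 14: W1.I4
cycle 15: idle
cycle 16: W3.I3

Answer: 17 cycles, utilization 15/17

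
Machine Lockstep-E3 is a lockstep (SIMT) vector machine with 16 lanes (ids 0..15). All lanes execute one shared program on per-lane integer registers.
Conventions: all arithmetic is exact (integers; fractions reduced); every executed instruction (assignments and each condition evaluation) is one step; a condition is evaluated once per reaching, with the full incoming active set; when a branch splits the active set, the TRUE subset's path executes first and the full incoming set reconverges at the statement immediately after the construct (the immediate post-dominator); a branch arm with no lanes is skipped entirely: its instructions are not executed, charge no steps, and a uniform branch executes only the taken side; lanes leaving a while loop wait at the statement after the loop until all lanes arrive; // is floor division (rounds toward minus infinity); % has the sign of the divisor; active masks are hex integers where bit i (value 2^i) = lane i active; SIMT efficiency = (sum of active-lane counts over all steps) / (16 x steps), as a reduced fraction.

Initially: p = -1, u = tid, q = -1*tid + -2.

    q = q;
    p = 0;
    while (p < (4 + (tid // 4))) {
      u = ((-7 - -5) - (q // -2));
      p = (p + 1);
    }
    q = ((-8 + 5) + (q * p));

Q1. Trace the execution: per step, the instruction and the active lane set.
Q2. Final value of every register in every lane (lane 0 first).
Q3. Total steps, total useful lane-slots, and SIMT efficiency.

step 0: q <- q                       0xffff
step 1: p <- 0                       0xffff
step 2: eval (p < (4 + (tid // 4)))  0xffff
step 3: u <- ((-7 - -5) - (q // -2)) 0xffff
step 4: p <- (p + 1)                 0xffff
step 5: eval (p < (4 + (tid // 4)))  0xffff
step 6: u <- ((-7 - -5) - (q // -2)) 0xffff
step 7: p <- (p + 1)                 0xffff
step 8: eval (p < (4 + (tid // 4)))  0xffff
step 9: u <- ((-7 - -5) - (q // -2)) 0xffff
step 10: p <- (p + 1)                 0xffff
step 11: eval (p < (4 + (tid // 4)))  0xffff
step 12: u <- ((-7 - -5) - (q // -2)) 0xffff
step 13: p <- (p + 1)                 0xffff
step 14: eval (p < (4 + (tid // 4)))  0xffff
step 15: u <- ((-7 - -5) - (q // -2)) 0xfff0
step 16: p <- (p + 1)                 0xfff0
step 17: eval (p < (4 + (tid // 4)))  0xfff0
step 18: u <- ((-7 - -5) - (q // -2)) 0xff00
step 19: p <- (p + 1)                 0xff00
step 20: eval (p < (4 + (tid // 4)))  0xff00
step 21: u <- ((-7 - -5) - (q // -2)) 0xf000
step 22: p <- (p + 1)                 0xf000
step 23: eval (p < (4 + (tid // 4)))  0xf000
step 24: q <- ((-8 + 5) + (q * p))    0xffff

Answer: 25 steps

p: 4,4,4,4,5,5,5,5,6,6,6,6,7,7,7,7
u: -3,-3,-4,-4,-5,-5,-6,-6,-7,-7,-8,-8,-9,-9,-10,-10
q: -11,-15,-19,-23,-33,-38,-43,-48,-63,-69,-75,-81,-101,-108,-115,-122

steps = 25; useful = 328; efficiency = 328/400 = 41/50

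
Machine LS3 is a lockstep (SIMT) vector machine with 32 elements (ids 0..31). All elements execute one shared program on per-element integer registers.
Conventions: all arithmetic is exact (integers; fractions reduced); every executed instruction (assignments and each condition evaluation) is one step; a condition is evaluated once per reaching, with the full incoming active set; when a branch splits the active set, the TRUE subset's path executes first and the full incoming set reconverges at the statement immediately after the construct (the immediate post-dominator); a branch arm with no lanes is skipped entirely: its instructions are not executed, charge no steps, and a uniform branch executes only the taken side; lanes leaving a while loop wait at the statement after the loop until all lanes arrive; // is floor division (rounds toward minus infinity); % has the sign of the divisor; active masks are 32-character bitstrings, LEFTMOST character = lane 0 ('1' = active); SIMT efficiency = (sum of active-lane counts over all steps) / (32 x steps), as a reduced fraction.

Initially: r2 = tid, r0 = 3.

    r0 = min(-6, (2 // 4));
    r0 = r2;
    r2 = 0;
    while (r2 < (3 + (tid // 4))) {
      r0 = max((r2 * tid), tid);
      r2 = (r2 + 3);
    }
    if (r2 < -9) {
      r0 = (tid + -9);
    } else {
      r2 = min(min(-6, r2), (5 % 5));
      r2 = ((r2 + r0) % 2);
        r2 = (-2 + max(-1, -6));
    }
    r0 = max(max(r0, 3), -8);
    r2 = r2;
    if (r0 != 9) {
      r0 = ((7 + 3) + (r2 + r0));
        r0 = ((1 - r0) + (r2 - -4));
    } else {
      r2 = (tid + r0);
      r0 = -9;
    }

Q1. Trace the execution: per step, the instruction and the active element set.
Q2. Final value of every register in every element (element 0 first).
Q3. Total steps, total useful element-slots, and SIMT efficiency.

step 0: r0 <- min(-6, (2 // 4))      11111111111111111111111111111111
step 1: r0 <- r2                     11111111111111111111111111111111
step 2: r2 <- 0                      11111111111111111111111111111111
step 3: eval (r2 < (3 + (tid // 4))) 11111111111111111111111111111111
step 4: r0 <- max((r2 * tid), tid)   11111111111111111111111111111111
step 5: r2 <- (r2 + 3)               11111111111111111111111111111111
step 6: eval (r2 < (3 + (tid // 4))) 11111111111111111111111111111111
step 7: r0 <- max((r2 * tid), tid)   00001111111111111111111111111111
step 8: r2 <- (r2 + 3)               00001111111111111111111111111111
step 9: eval (r2 < (3 + (tid // 4))) 00001111111111111111111111111111
step 10: r0 <- max((r2 * tid), tid)   00000000000000001111111111111111
step 11: r2 <- (r2 + 3)               00000000000000001111111111111111
step 12: eval (r2 < (3 + (tid // 4))) 00000000000000001111111111111111
step 13: r0 <- max((r2 * tid), tid)   00000000000000000000000000001111
step 14: r2 <- (r2 + 3)               00000000000000000000000000001111
step 15: eval (r2 < (3 + (tid // 4))) 00000000000000000000000000001111
step 16: eval (r2 < -9)               11111111111111111111111111111111
step 17: r2 <- min(min(-6, r2), (5 % 5)) 11111111111111111111111111111111
step 18: r2 <- ((r2 + r0) % 2)        11111111111111111111111111111111
step 19: r2 <- (-2 + max(-1, -6))     11111111111111111111111111111111
step 20: r0 <- max(max(r0, 3), -8)    11111111111111111111111111111111
step 21: r2 <- r2                     11111111111111111111111111111111
step 22: eval (r0 != 9)               11111111111111111111111111111111
step 23: r0 <- ((7 + 3) + (r2 + r0))  11111111111111111111111111111111
step 24: r0 <- ((1 - r0) + (r2 - -4)) 11111111111111111111111111111111

Answer: 25 steps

r2: -3,-3,-3,-3,-3,-3,-3,-3,-3,-3,-3,-3,-3,-3,-3,-3,-3,-3,-3,-3,-3,-3,-3,-3,-3,-3,-3,-3,-3,-3,-3,-3
r0: -8,-8,-8,-8,-17,-20,-23,-26,-29,-32,-35,-38,-41,-44,-47,-50,-101,-107,-113,-119,-125,-131,-137,-143,-149,-155,-161,-167,-257,-266,-275,-284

steps = 25; useful = 656; efficiency = 656/800 = 41/50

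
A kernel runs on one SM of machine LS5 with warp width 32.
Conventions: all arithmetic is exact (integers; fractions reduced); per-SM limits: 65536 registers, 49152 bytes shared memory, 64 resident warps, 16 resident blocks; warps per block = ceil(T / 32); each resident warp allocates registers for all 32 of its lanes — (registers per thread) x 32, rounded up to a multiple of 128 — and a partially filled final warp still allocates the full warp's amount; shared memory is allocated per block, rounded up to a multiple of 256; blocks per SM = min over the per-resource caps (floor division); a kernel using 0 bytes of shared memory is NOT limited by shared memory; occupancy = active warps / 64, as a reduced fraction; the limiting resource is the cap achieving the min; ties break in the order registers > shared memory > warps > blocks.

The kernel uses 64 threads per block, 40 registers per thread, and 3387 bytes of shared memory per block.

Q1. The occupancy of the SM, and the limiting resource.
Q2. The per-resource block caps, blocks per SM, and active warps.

Answer: occupancy 13/32, limited by shared memory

registers: 25 blocks
shared memory: 13 blocks
warps: 32 blocks
blocks: 16 blocks

Answer: 13 blocks, 26 active warps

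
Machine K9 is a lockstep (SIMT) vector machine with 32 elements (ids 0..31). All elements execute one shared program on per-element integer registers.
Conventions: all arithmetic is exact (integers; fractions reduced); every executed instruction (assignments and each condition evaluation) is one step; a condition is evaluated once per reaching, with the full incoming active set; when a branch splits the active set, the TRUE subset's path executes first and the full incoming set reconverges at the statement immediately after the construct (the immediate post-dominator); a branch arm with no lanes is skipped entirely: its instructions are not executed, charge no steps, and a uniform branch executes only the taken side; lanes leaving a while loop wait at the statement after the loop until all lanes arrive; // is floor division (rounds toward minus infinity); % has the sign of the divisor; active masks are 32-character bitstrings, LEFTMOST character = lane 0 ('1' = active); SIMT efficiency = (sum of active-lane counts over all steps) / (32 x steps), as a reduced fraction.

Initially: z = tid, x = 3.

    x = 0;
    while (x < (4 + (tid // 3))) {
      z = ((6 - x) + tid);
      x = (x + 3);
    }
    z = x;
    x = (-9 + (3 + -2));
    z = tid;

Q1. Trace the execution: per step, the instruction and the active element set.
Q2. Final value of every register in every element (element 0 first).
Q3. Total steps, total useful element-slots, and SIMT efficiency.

step 0: x <- 0                       11111111111111111111111111111111
step 1: eval (x < (4 + (tid // 3)))  11111111111111111111111111111111
step 2: z <- ((6 - x) + tid)         11111111111111111111111111111111
step 3: x <- (x + 3)                 11111111111111111111111111111111
step 4: eval (x < (4 + (tid // 3)))  11111111111111111111111111111111
step 5: z <- ((6 - x) + tid)         11111111111111111111111111111111
step 6: x <- (x + 3)                 11111111111111111111111111111111
step 7: eval (x < (4 + (tid // 3)))  11111111111111111111111111111111
step 8: z <- ((6 - x) + tid)         00000000011111111111111111111111
step 9: x <- (x + 3)                 00000000011111111111111111111111
step 10: eval (x < (4 + (tid // 3)))  00000000011111111111111111111111
step 11: z <- ((6 - x) + tid)         00000000000000000011111111111111
step 12: x <- (x + 3)                 00000000000000000011111111111111
step 13: eval (x < (4 + (tid // 3)))  00000000000000000011111111111111
step 14: z <- ((6 - x) + tid)         00000000000000000000000000011111
step 15: x <- (x + 3)                 00000000000000000000000000011111
step 16: eval (x < (4 + (tid // 3)))  00000000000000000000000000011111
step 17: z <- x                       11111111111111111111111111111111
step 18: x <- (-9 + (3 + -2))         11111111111111111111111111111111
step 19: z <- tid                     11111111111111111111111111111111

Answer: 20 steps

z: 0,1,2,3,4,5,6,7,8,9,10,11,12,13,14,15,16,17,18,19,20,21,22,23,24,25,26,27,28,29,30,31
x: -8,-8,-8,-8,-8,-8,-8,-8,-8,-8,-8,-8,-8,-8,-8,-8,-8,-8,-8,-8,-8,-8,-8,-8,-8,-8,-8,-8,-8,-8,-8,-8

steps = 20; useful = 478; efficiency = 478/640 = 239/320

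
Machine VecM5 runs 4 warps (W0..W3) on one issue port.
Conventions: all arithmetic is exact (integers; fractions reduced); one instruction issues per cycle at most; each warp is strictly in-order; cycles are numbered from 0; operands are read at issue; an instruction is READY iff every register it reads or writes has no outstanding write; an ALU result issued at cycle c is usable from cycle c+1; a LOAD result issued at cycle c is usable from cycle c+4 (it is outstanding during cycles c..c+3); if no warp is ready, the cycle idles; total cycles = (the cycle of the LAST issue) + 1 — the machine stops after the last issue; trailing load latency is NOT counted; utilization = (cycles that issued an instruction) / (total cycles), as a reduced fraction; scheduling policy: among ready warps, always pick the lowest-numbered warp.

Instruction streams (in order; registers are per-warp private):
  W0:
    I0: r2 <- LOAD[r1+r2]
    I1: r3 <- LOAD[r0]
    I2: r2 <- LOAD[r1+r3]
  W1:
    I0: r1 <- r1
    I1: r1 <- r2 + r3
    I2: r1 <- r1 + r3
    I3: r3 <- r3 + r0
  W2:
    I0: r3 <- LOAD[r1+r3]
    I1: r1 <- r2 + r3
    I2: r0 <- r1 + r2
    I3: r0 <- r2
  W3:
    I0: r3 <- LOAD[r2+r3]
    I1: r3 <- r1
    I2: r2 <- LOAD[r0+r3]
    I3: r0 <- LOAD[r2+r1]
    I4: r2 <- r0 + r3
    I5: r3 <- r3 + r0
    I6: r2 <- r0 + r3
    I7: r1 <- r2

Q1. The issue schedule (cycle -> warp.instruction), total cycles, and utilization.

cycle 0: W0.I0
cycle 1: W0.I1
cycle 2: W1.I0
cycle 3: W1.I1
cycle 4: W1.I2
cycle 5: W0.I2
cycle 6: W1.I3
cycle 7: W2.I0
cycle 8: W3.I0
cycle 9: idle
cycle 10: idle
cycle 11: W2.I1
cycle 12: W2.I2
cycle 13: W2.I3
cycle 14: W3.I1
cycle 15: W3.I2
cycle 16: idle
cycle 17: idle
cycle 18: idle
cycle 19: W3.I3
cycle 20: idle
cycle 21: idle
cycle 22: idle
cycle 23: W3.I4
cycle 24: W3.I5
cycle 25: W3.I6
cycle 26: W3.I7

Answer: 27 cycles, utilization 19/27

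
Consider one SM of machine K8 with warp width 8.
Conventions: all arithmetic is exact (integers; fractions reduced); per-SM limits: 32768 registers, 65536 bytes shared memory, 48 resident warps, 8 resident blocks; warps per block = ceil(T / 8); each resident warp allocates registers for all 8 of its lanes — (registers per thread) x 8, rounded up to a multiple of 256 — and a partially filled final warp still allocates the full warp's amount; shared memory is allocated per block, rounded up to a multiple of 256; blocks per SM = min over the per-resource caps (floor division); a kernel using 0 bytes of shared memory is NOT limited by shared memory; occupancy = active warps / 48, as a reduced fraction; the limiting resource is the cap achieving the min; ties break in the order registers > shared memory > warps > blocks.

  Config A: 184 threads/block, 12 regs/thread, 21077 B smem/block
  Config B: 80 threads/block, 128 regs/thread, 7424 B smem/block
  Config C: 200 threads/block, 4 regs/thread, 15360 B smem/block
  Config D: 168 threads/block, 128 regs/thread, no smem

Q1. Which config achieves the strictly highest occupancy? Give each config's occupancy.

occupancies: A 23/24, B 5/8, C 25/48, D 7/16

Answer: A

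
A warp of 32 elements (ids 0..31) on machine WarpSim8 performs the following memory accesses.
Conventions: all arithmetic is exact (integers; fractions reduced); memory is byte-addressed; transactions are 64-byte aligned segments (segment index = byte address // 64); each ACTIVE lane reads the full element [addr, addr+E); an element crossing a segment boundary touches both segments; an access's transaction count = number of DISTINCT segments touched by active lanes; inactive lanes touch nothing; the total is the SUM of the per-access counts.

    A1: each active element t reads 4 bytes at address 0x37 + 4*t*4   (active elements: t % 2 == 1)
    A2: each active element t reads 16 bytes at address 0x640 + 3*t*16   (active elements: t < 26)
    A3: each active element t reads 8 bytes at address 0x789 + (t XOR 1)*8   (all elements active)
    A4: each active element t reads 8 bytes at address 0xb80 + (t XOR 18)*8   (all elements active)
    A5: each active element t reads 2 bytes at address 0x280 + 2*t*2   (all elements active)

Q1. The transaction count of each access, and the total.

A1: 8 transactions
A2: 19 transactions
A3: 5 transactions
A4: 4 transactions
A5: 2 transactions

Answer: 8,19,5,4,2; total 38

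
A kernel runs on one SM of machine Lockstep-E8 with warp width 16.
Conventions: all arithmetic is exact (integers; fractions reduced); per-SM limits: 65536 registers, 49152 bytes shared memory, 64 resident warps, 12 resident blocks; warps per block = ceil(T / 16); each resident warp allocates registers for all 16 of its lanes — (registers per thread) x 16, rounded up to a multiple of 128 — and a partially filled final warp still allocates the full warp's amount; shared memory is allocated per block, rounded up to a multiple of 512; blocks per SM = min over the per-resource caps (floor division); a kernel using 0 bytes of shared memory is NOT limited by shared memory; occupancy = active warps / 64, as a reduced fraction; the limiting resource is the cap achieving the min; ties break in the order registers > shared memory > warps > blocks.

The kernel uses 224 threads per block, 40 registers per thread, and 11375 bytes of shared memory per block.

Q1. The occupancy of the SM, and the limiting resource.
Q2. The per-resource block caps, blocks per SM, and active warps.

Answer: occupancy 7/8, limited by shared memory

registers: 7 blocks
shared memory: 4 blocks
warps: 4 blocks
blocks: 12 blocks

Answer: 4 blocks, 56 active warps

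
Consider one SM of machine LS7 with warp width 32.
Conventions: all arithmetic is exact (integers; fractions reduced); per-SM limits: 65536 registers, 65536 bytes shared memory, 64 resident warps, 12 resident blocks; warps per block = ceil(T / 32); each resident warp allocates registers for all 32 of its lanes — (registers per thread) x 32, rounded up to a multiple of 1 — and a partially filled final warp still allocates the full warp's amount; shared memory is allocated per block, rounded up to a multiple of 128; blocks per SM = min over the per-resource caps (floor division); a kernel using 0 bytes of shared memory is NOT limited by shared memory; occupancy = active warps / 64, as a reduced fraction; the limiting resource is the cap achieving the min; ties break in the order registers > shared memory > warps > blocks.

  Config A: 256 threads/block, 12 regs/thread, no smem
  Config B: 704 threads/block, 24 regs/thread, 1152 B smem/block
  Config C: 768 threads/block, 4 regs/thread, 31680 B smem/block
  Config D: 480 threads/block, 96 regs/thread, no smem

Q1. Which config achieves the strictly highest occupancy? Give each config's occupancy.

occupancies: A 1, B 11/16, C 3/4, D 15/64

Answer: A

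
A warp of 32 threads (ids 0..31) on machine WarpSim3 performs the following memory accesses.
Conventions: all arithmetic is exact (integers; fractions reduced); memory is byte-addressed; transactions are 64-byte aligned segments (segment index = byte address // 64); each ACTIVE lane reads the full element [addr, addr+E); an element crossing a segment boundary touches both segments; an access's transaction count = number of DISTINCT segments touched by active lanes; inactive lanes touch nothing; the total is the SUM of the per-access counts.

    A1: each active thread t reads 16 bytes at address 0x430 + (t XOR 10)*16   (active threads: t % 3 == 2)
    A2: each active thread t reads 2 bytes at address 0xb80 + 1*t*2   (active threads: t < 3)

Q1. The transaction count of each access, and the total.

A1: 6 transactions
A2: 1 transaction

Answer: 6,1; total 7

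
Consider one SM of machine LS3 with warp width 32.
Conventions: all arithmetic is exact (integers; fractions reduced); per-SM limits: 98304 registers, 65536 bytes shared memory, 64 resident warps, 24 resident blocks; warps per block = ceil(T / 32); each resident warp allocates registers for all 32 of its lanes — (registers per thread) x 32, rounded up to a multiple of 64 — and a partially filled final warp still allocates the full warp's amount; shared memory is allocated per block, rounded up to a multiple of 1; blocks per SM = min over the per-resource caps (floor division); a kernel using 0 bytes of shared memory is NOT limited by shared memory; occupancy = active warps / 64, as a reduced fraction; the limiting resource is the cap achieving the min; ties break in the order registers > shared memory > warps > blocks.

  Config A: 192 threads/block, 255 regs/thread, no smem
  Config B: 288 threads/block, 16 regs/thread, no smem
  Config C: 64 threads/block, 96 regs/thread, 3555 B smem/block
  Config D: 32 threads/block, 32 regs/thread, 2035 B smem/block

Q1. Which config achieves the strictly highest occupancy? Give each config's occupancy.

occupancies: A 3/16, B 63/64, C 1/2, D 3/8

Answer: B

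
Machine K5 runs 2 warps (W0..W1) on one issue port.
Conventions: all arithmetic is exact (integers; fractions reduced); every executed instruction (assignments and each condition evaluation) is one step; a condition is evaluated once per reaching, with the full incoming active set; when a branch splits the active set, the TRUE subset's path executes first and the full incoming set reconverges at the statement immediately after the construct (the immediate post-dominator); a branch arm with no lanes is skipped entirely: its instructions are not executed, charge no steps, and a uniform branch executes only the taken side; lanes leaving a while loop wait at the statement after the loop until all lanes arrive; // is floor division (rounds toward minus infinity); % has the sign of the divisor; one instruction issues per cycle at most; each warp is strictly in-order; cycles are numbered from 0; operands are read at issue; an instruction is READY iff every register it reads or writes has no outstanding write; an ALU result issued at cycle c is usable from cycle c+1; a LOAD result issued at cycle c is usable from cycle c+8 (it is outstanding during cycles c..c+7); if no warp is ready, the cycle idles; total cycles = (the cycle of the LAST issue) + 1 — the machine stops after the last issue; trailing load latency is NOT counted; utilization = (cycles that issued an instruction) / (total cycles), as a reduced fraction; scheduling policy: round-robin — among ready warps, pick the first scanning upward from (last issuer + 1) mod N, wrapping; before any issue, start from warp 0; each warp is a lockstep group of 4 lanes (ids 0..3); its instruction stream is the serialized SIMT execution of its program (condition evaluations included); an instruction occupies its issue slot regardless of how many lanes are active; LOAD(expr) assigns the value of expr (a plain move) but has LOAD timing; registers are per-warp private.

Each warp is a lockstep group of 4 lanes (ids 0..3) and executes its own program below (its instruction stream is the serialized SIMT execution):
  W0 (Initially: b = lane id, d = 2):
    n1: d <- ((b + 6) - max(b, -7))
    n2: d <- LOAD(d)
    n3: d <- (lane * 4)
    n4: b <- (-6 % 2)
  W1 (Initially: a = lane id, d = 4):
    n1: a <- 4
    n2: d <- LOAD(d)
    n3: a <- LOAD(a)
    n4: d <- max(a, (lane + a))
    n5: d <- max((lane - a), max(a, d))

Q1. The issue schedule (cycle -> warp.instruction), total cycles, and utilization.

cycle 0: W0.I0
cycle 1: W1.I0
cycle 2: W0.I1
cycle 3: W1.I1
cycle 4: W1.I2
cycle 5: idle
cycle 6: idle
cycle 7: idle
cycle 8: idle
cycle 9: idle
cycle 10: W0.I2
cycle 11: W0.I3
cycle 12: W1.I3
cycle 13: W1.I4

Answer: 14 cycles, utilization 9/14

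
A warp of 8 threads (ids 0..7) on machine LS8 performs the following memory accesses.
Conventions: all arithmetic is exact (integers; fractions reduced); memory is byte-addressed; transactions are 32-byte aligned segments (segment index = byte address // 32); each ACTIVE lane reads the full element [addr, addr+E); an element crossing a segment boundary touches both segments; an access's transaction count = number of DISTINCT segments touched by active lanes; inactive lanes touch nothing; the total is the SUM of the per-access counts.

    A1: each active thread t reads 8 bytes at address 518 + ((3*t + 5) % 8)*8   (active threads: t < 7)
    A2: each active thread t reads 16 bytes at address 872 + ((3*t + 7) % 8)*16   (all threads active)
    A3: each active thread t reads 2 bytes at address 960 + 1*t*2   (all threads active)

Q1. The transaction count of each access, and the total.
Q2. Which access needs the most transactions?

A1: 3 transactions
A2: 5 transactions
A3: 1 transaction

Answer: 3,5,1; total 9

Answer: A2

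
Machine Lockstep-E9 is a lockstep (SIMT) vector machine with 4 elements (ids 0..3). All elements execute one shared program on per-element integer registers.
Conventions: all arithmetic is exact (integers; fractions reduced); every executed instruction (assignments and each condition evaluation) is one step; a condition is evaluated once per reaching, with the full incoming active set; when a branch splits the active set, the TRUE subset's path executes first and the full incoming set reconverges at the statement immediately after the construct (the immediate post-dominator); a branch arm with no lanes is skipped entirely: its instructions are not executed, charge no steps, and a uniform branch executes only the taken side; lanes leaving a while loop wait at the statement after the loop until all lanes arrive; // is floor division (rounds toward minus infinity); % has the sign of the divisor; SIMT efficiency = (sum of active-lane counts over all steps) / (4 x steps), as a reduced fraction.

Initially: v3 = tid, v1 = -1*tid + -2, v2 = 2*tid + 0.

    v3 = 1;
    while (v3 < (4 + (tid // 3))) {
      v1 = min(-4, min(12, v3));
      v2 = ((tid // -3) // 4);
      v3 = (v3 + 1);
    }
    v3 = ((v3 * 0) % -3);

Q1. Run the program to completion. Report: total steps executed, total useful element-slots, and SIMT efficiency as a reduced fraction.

Answer: 19 steps, 64 useful, 16/19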